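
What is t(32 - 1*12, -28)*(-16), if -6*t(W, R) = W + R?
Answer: -64/3 ≈ -21.333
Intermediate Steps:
t(W, R) = -R/6 - W/6 (t(W, R) = -(W + R)/6 = -(R + W)/6 = -R/6 - W/6)
t(32 - 1*12, -28)*(-16) = (-1/6*(-28) - (32 - 1*12)/6)*(-16) = (14/3 - (32 - 12)/6)*(-16) = (14/3 - 1/6*20)*(-16) = (14/3 - 10/3)*(-16) = (4/3)*(-16) = -64/3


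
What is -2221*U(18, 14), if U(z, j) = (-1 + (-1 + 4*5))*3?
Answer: -119934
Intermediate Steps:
U(z, j) = 54 (U(z, j) = (-1 + (-1 + 20))*3 = (-1 + 19)*3 = 18*3 = 54)
-2221*U(18, 14) = -2221*54 = -119934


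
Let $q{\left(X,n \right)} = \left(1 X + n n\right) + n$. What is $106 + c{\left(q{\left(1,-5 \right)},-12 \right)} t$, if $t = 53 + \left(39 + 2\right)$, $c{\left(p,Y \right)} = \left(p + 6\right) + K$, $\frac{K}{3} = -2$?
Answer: $2080$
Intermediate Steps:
$K = -6$ ($K = 3 \left(-2\right) = -6$)
$q{\left(X,n \right)} = X + n + n^{2}$ ($q{\left(X,n \right)} = \left(X + n^{2}\right) + n = X + n + n^{2}$)
$c{\left(p,Y \right)} = p$ ($c{\left(p,Y \right)} = \left(p + 6\right) - 6 = \left(6 + p\right) - 6 = p$)
$t = 94$ ($t = 53 + 41 = 94$)
$106 + c{\left(q{\left(1,-5 \right)},-12 \right)} t = 106 + \left(1 - 5 + \left(-5\right)^{2}\right) 94 = 106 + \left(1 - 5 + 25\right) 94 = 106 + 21 \cdot 94 = 106 + 1974 = 2080$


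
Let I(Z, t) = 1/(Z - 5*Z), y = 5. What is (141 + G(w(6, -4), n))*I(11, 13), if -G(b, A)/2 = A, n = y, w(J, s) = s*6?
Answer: -131/44 ≈ -2.9773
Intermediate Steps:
w(J, s) = 6*s
I(Z, t) = -1/(4*Z) (I(Z, t) = 1/(-4*Z) = -1/(4*Z))
n = 5
G(b, A) = -2*A
(141 + G(w(6, -4), n))*I(11, 13) = (141 - 2*5)*(-1/4/11) = (141 - 10)*(-1/4*1/11) = 131*(-1/44) = -131/44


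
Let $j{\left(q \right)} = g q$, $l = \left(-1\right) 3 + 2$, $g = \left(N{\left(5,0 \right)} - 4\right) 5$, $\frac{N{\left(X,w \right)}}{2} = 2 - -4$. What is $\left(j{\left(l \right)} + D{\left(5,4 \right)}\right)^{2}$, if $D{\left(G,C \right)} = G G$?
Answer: $225$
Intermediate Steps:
$N{\left(X,w \right)} = 12$ ($N{\left(X,w \right)} = 2 \left(2 - -4\right) = 2 \left(2 + 4\right) = 2 \cdot 6 = 12$)
$D{\left(G,C \right)} = G^{2}$
$g = 40$ ($g = \left(12 - 4\right) 5 = 8 \cdot 5 = 40$)
$l = -1$ ($l = -3 + 2 = -1$)
$j{\left(q \right)} = 40 q$
$\left(j{\left(l \right)} + D{\left(5,4 \right)}\right)^{2} = \left(40 \left(-1\right) + 5^{2}\right)^{2} = \left(-40 + 25\right)^{2} = \left(-15\right)^{2} = 225$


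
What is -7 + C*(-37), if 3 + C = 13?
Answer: -377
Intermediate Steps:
C = 10 (C = -3 + 13 = 10)
-7 + C*(-37) = -7 + 10*(-37) = -7 - 370 = -377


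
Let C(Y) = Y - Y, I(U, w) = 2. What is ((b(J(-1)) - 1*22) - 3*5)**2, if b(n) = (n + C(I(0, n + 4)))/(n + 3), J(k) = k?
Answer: 5625/4 ≈ 1406.3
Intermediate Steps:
C(Y) = 0
b(n) = n/(3 + n) (b(n) = (n + 0)/(n + 3) = n/(3 + n))
((b(J(-1)) - 1*22) - 3*5)**2 = ((-1/(3 - 1) - 1*22) - 3*5)**2 = ((-1/2 - 22) - 15)**2 = (-45/2 - 15)**2 = (-75/2)**2 = 5625/4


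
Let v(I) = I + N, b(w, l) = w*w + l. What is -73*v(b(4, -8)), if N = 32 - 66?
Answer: 1898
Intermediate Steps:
b(w, l) = l + w² (b(w, l) = w² + l = l + w²)
N = -34
v(I) = -34 + I (v(I) = I - 34 = -34 + I)
-73*v(b(4, -8)) = -73*(-34 + (-8 + 4²)) = -73*(-34 + (-8 + 16)) = -73*(-34 + 8) = -73*(-26) = 1898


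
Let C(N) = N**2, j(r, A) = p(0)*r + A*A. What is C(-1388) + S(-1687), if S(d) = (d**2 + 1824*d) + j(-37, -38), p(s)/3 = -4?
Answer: 1697313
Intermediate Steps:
p(s) = -12 (p(s) = 3*(-4) = -12)
j(r, A) = A**2 - 12*r (j(r, A) = -12*r + A*A = -12*r + A**2 = A**2 - 12*r)
S(d) = 1888 + d**2 + 1824*d (S(d) = (d**2 + 1824*d) + ((-38)**2 - 12*(-37)) = (d**2 + 1824*d) + (1444 + 444) = (d**2 + 1824*d) + 1888 = 1888 + d**2 + 1824*d)
C(-1388) + S(-1687) = (-1388)**2 + (1888 + (-1687)**2 + 1824*(-1687)) = 1926544 + (1888 + 2845969 - 3077088) = 1926544 - 229231 = 1697313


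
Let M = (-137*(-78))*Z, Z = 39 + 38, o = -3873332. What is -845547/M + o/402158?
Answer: -587851045555/55150741646 ≈ -10.659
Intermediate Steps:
Z = 77
M = 822822 (M = -137*(-78)*77 = 10686*77 = 822822)
-845547/M + o/402158 = -845547/822822 - 3873332/402158 = -845547*1/822822 - 3873332*1/402158 = -281849/274274 - 1936666/201079 = -587851045555/55150741646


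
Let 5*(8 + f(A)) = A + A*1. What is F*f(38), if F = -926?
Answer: -33336/5 ≈ -6667.2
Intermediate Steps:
f(A) = -8 + 2*A/5 (f(A) = -8 + (A + A*1)/5 = -8 + (A + A)/5 = -8 + (2*A)/5 = -8 + 2*A/5)
F*f(38) = -926*(-8 + (⅖)*38) = -926*(-8 + 76/5) = -926*36/5 = -33336/5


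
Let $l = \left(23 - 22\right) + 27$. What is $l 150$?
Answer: $4200$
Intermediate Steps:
$l = 28$ ($l = 1 + 27 = 28$)
$l 150 = 28 \cdot 150 = 4200$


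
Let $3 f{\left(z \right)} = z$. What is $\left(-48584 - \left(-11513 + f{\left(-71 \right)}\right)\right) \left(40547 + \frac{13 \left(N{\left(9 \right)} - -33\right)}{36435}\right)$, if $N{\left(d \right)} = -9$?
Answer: $- \frac{54731146474498}{36435} \approx -1.5022 \cdot 10^{9}$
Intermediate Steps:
$f{\left(z \right)} = \frac{z}{3}$
$\left(-48584 - \left(-11513 + f{\left(-71 \right)}\right)\right) \left(40547 + \frac{13 \left(N{\left(9 \right)} - -33\right)}{36435}\right) = \left(-48584 + \left(11513 - \frac{1}{3} \left(-71\right)\right)\right) \left(40547 + \frac{13 \left(-9 - -33\right)}{36435}\right) = \left(-48584 + \left(11513 - - \frac{71}{3}\right)\right) \left(40547 + 13 \left(-9 + 33\right) \frac{1}{36435}\right) = \left(-48584 + \left(11513 + \frac{71}{3}\right)\right) \left(40547 + 13 \cdot 24 \cdot \frac{1}{36435}\right) = \left(-48584 + \frac{34610}{3}\right) \left(40547 + 312 \cdot \frac{1}{36435}\right) = - \frac{111142 \left(40547 + \frac{104}{12145}\right)}{3} = \left(- \frac{111142}{3}\right) \frac{492443419}{12145} = - \frac{54731146474498}{36435}$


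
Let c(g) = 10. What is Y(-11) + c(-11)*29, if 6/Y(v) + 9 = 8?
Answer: 284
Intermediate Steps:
Y(v) = -6 (Y(v) = 6/(-9 + 8) = 6/(-1) = 6*(-1) = -6)
Y(-11) + c(-11)*29 = -6 + 10*29 = -6 + 290 = 284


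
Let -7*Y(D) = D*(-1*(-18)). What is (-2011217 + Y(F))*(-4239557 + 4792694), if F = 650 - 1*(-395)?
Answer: -7797754271073/7 ≈ -1.1140e+12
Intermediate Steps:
F = 1045 (F = 650 + 395 = 1045)
Y(D) = -18*D/7 (Y(D) = -D*(-1*(-18))/7 = -D*18/7 = -18*D/7)
(-2011217 + Y(F))*(-4239557 + 4792694) = (-2011217 - 18/7*1045)*(-4239557 + 4792694) = (-2011217 - 18810/7)*553137 = -14097329/7*553137 = -7797754271073/7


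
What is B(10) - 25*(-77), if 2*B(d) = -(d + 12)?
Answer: 1914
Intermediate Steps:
B(d) = -6 - d/2 (B(d) = (-(d + 12))/2 = (-(12 + d))/2 = (-12 - d)/2 = -6 - d/2)
B(10) - 25*(-77) = (-6 - ½*10) - 25*(-77) = (-6 - 5) + 1925 = -11 + 1925 = 1914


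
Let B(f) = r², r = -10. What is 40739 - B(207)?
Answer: 40639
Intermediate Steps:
B(f) = 100 (B(f) = (-10)² = 100)
40739 - B(207) = 40739 - 1*100 = 40739 - 100 = 40639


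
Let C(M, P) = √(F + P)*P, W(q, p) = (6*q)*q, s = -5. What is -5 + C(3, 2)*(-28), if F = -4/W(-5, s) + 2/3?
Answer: -5 - 56*√66/5 ≈ -95.989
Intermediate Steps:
W(q, p) = 6*q²
F = 16/25 (F = -4/(6*(-5)²) + 2/3 = -4/(6*25) + 2*(⅓) = -4/150 + ⅔ = -4*1/150 + ⅔ = -2/75 + ⅔ = 16/25 ≈ 0.64000)
C(M, P) = P*√(16/25 + P) (C(M, P) = √(16/25 + P)*P = P*√(16/25 + P))
-5 + C(3, 2)*(-28) = -5 + ((⅕)*2*√(16 + 25*2))*(-28) = -5 + ((⅕)*2*√(16 + 50))*(-28) = -5 + ((⅕)*2*√66)*(-28) = -5 + (2*√66/5)*(-28) = -5 - 56*√66/5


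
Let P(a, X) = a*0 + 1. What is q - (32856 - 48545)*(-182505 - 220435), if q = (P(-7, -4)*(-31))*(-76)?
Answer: -6321723304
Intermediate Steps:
P(a, X) = 1 (P(a, X) = 0 + 1 = 1)
q = 2356 (q = (1*(-31))*(-76) = -31*(-76) = 2356)
q - (32856 - 48545)*(-182505 - 220435) = 2356 - (32856 - 48545)*(-182505 - 220435) = 2356 - (-15689)*(-402940) = 2356 - 1*6321725660 = 2356 - 6321725660 = -6321723304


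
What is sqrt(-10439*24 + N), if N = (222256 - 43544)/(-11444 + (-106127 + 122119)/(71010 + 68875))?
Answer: I*sqrt(495429112300369810274)/44467443 ≈ 500.55*I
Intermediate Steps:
N = -6249782030/400206987 (N = 178712/(-11444 + 15992/139885) = 178712/(-1600827948/139885) = 178712*(-139885/1600827948) = -6249782030/400206987 ≈ -15.616)
sqrt(-10439*24 + N) = sqrt(-10439*24 - 6249782030/400206987) = sqrt(-250536 - 6249782030/400206987) = sqrt(-100272507477062/400206987) = I*sqrt(495429112300369810274)/44467443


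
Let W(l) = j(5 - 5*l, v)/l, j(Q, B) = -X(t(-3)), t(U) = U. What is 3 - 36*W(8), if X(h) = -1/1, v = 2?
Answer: -3/2 ≈ -1.5000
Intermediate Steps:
X(h) = -1 (X(h) = -1*1 = -1)
j(Q, B) = 1 (j(Q, B) = -1*(-1) = 1)
W(l) = 1/l
3 - 36*W(8) = 3 - 36/8 = 3 - 36*⅛ = 3 - 9/2 = -3/2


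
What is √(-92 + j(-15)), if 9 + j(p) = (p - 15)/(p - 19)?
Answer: I*√28934/17 ≈ 10.006*I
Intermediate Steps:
j(p) = -9 + (-15 + p)/(-19 + p) (j(p) = -9 + (p - 15)/(p - 19) = -9 + (-15 + p)/(-19 + p))
√(-92 + j(-15)) = √(-92 + 4*(39 - 2*(-15))/(-19 - 15)) = √(-92 + 4*(39 + 30)/(-34)) = √(-92 + 4*(-1/34)*69) = √(-92 - 138/17) = √(-1702/17) = I*√28934/17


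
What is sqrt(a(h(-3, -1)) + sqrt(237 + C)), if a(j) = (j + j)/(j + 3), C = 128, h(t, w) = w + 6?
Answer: sqrt(5 + 4*sqrt(365))/2 ≈ 4.5117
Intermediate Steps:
h(t, w) = 6 + w
a(j) = 2*j/(3 + j) (a(j) = (2*j)/(3 + j) = 2*j/(3 + j))
sqrt(a(h(-3, -1)) + sqrt(237 + C)) = sqrt(2*(6 - 1)/(3 + (6 - 1)) + sqrt(237 + 128)) = sqrt(2*5/(3 + 5) + sqrt(365)) = sqrt(2*5/8 + sqrt(365)) = sqrt(2*5*(1/8) + sqrt(365)) = sqrt(5/4 + sqrt(365))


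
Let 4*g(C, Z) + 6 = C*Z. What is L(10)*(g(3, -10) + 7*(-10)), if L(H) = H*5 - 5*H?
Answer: 0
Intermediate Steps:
g(C, Z) = -3/2 + C*Z/4 (g(C, Z) = -3/2 + (C*Z)/4 = -3/2 + C*Z/4)
L(H) = 0 (L(H) = 5*H - 5*H = 0)
L(10)*(g(3, -10) + 7*(-10)) = 0*((-3/2 + (1/4)*3*(-10)) + 7*(-10)) = 0*((-3/2 - 15/2) - 70) = 0*(-9 - 70) = 0*(-79) = 0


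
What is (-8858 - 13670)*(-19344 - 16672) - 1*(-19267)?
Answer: 811387715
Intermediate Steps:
(-8858 - 13670)*(-19344 - 16672) - 1*(-19267) = -22528*(-36016) + 19267 = 811368448 + 19267 = 811387715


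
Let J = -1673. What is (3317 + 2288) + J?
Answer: 3932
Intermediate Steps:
(3317 + 2288) + J = (3317 + 2288) - 1673 = 5605 - 1673 = 3932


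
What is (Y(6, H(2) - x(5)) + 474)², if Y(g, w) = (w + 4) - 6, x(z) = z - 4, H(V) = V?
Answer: 223729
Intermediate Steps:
x(z) = -4 + z
Y(g, w) = -2 + w (Y(g, w) = (4 + w) - 6 = -2 + w)
(Y(6, H(2) - x(5)) + 474)² = ((-2 + (2 - (-4 + 5))) + 474)² = ((-2 + (2 - 1*1)) + 474)² = ((-2 + (2 - 1)) + 474)² = ((-2 + 1) + 474)² = (-1 + 474)² = 473² = 223729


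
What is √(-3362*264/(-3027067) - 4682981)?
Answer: I*√42910782650830356653/3027067 ≈ 2164.0*I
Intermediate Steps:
√(-3362*264/(-3027067) - 4682981) = √(-887568*(-1/3027067) - 4682981) = √(887568/3027067 - 4682981) = √(-14175696359159/3027067) = I*√42910782650830356653/3027067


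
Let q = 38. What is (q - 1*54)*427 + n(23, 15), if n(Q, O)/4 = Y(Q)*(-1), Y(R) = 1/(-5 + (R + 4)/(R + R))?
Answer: -1386712/203 ≈ -6831.1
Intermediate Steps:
Y(R) = 1/(-5 + (4 + R)/(2*R)) (Y(R) = 1/(-5 + (4 + R)/((2*R))) = 1/(-5 + (4 + R)*(1/(2*R))) = 1/(-5 + (4 + R)/(2*R)))
n(Q, O) = 8*Q/(-4 + 9*Q) (n(Q, O) = 4*(-2*Q/(-4 + 9*Q)*(-1)) = 4*(2*Q/(-4 + 9*Q)) = 8*Q/(-4 + 9*Q))
(q - 1*54)*427 + n(23, 15) = (38 - 1*54)*427 + 8*23/(-4 + 9*23) = (38 - 54)*427 + 8*23/(-4 + 207) = -16*427 + 8*23/203 = -6832 + 8*23*(1/203) = -6832 + 184/203 = -1386712/203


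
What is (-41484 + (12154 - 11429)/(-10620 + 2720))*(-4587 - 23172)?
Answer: 363891981507/316 ≈ 1.1516e+9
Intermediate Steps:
(-41484 + (12154 - 11429)/(-10620 + 2720))*(-4587 - 23172) = (-41484 + 725/(-7900))*(-27759) = (-41484 + 725*(-1/7900))*(-27759) = (-41484 - 29/316)*(-27759) = -13108973/316*(-27759) = 363891981507/316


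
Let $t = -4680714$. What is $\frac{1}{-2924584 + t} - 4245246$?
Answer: $- \frac{32286360913309}{7605298} \approx -4.2452 \cdot 10^{6}$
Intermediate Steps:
$\frac{1}{-2924584 + t} - 4245246 = \frac{1}{-2924584 - 4680714} - 4245246 = \frac{1}{-7605298} - 4245246 = - \frac{1}{7605298} - 4245246 = - \frac{32286360913309}{7605298}$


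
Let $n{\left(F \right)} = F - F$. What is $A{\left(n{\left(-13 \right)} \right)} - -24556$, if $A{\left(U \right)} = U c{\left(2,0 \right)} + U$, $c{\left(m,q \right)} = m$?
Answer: $24556$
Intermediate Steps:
$n{\left(F \right)} = 0$
$A{\left(U \right)} = 3 U$ ($A{\left(U \right)} = U 2 + U = 2 U + U = 3 U$)
$A{\left(n{\left(-13 \right)} \right)} - -24556 = 3 \cdot 0 - -24556 = 0 + 24556 = 24556$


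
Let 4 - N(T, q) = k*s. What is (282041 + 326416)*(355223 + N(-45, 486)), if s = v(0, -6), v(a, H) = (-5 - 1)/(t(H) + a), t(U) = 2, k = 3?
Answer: 216145830852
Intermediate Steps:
v(a, H) = -6/(2 + a) (v(a, H) = (-5 - 1)/(2 + a) = -6/(2 + a))
s = -3 (s = -6/(2 + 0) = -6/2 = -6*½ = -3)
N(T, q) = 13 (N(T, q) = 4 - 3*(-3) = 4 - 1*(-9) = 4 + 9 = 13)
(282041 + 326416)*(355223 + N(-45, 486)) = (282041 + 326416)*(355223 + 13) = 608457*355236 = 216145830852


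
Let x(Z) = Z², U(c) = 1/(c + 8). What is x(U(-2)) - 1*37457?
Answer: -1348451/36 ≈ -37457.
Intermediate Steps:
U(c) = 1/(8 + c)
x(U(-2)) - 1*37457 = (1/(8 - 2))² - 1*37457 = (1/6)² - 37457 = (⅙)² - 37457 = 1/36 - 37457 = -1348451/36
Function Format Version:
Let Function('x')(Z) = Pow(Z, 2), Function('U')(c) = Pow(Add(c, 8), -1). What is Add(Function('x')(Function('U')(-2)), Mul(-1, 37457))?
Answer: Rational(-1348451, 36) ≈ -37457.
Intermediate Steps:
Function('U')(c) = Pow(Add(8, c), -1)
Add(Function('x')(Function('U')(-2)), Mul(-1, 37457)) = Add(Pow(Pow(Add(8, -2), -1), 2), Mul(-1, 37457)) = Add(Pow(Pow(6, -1), 2), -37457) = Add(Pow(Rational(1, 6), 2), -37457) = Add(Rational(1, 36), -37457) = Rational(-1348451, 36)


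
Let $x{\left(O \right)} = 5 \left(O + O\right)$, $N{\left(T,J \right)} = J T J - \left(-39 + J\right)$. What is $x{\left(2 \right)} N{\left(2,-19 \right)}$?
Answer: $15600$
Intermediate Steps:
$N{\left(T,J \right)} = 39 - J + T J^{2}$ ($N{\left(T,J \right)} = T J^{2} - \left(-39 + J\right) = 39 - J + T J^{2}$)
$x{\left(O \right)} = 10 O$ ($x{\left(O \right)} = 5 \cdot 2 O = 10 O$)
$x{\left(2 \right)} N{\left(2,-19 \right)} = 10 \cdot 2 \left(39 - -19 + 2 \left(-19\right)^{2}\right) = 20 \left(39 + 19 + 2 \cdot 361\right) = 20 \left(39 + 19 + 722\right) = 20 \cdot 780 = 15600$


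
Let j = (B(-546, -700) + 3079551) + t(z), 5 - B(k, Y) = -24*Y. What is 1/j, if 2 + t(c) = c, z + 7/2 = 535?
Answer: 2/6126571 ≈ 3.2645e-7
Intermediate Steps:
z = 1063/2 (z = -7/2 + 535 = 1063/2 ≈ 531.50)
B(k, Y) = 5 + 24*Y (B(k, Y) = 5 - (-24)*Y = 5 + 24*Y)
t(c) = -2 + c
j = 6126571/2 (j = ((5 + 24*(-700)) + 3079551) + (-2 + 1063/2) = ((5 - 16800) + 3079551) + 1059/2 = (-16795 + 3079551) + 1059/2 = 3062756 + 1059/2 = 6126571/2 ≈ 3.0633e+6)
1/j = 1/(6126571/2) = 2/6126571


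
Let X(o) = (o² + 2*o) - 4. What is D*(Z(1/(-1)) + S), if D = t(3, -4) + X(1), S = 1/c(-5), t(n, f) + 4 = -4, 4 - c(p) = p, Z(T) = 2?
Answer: -19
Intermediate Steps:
c(p) = 4 - p
t(n, f) = -8 (t(n, f) = -4 - 4 = -8)
S = ⅑ (S = 1/(4 - 1*(-5)) = 1/(4 + 5) = 1/9 = ⅑ ≈ 0.11111)
X(o) = -4 + o² + 2*o
D = -9 (D = -8 + (-4 + 1² + 2*1) = -8 + (-4 + 1 + 2) = -8 - 1 = -9)
D*(Z(1/(-1)) + S) = -9*(2 + ⅑) = -9*19/9 = -19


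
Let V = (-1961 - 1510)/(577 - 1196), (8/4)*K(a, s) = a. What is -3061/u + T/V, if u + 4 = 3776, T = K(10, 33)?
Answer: 1049609/13092612 ≈ 0.080168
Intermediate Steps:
K(a, s) = a/2
T = 5 (T = (1/2)*10 = 5)
u = 3772 (u = -4 + 3776 = 3772)
V = 3471/619 (V = -3471/(-619) = -3471*(-1/619) = 3471/619 ≈ 5.6074)
-3061/u + T/V = -3061/3772 + 5/(3471/619) = -3061*1/3772 + 5*(619/3471) = -3061/3772 + 3095/3471 = 1049609/13092612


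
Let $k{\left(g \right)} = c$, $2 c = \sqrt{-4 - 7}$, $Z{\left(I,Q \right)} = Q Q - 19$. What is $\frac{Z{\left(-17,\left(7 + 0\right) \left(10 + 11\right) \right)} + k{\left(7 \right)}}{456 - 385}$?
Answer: $\frac{21590}{71} + \frac{i \sqrt{11}}{142} \approx 304.08 + 0.023357 i$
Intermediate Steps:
$Z{\left(I,Q \right)} = -19 + Q^{2}$ ($Z{\left(I,Q \right)} = Q^{2} - 19 = -19 + Q^{2}$)
$c = \frac{i \sqrt{11}}{2}$ ($c = \frac{\sqrt{-4 - 7}}{2} = \frac{\sqrt{-11}}{2} = \frac{i \sqrt{11}}{2} \approx 1.6583 i$)
$k{\left(g \right)} = \frac{i \sqrt{11}}{2}$
$\frac{Z{\left(-17,\left(7 + 0\right) \left(10 + 11\right) \right)} + k{\left(7 \right)}}{456 - 385} = \frac{\left(-19 + \left(\left(7 + 0\right) \left(10 + 11\right)\right)^{2}\right) + \frac{i \sqrt{11}}{2}}{456 - 385} = \frac{\left(-19 + \left(7 \cdot 21\right)^{2}\right) + \frac{i \sqrt{11}}{2}}{71} = \left(\left(-19 + 147^{2}\right) + \frac{i \sqrt{11}}{2}\right) \frac{1}{71} = \left(\left(-19 + 21609\right) + \frac{i \sqrt{11}}{2}\right) \frac{1}{71} = \left(21590 + \frac{i \sqrt{11}}{2}\right) \frac{1}{71} = \frac{21590}{71} + \frac{i \sqrt{11}}{142}$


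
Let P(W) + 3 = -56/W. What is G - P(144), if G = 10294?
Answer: 185353/18 ≈ 10297.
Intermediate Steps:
P(W) = -3 - 56/W
G - P(144) = 10294 - (-3 - 56/144) = 10294 - (-3 - 56*1/144) = 10294 - (-3 - 7/18) = 10294 - 1*(-61/18) = 10294 + 61/18 = 185353/18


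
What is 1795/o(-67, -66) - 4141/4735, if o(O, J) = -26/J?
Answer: 280423892/61555 ≈ 4555.7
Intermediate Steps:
1795/o(-67, -66) - 4141/4735 = 1795/((-26/(-66))) - 4141/4735 = 1795/((-26*(-1/66))) - 4141*1/4735 = 1795/(13/33) - 4141/4735 = 1795*(33/13) - 4141/4735 = 59235/13 - 4141/4735 = 280423892/61555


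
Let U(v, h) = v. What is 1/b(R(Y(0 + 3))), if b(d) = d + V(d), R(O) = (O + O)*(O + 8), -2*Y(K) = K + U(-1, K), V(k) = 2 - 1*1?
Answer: -1/13 ≈ -0.076923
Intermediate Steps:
V(k) = 1 (V(k) = 2 - 1 = 1)
Y(K) = ½ - K/2 (Y(K) = -(K - 1)/2 = -(-1 + K)/2 = ½ - K/2)
R(O) = 2*O*(8 + O) (R(O) = (2*O)*(8 + O) = 2*O*(8 + O))
b(d) = 1 + d (b(d) = d + 1 = 1 + d)
1/b(R(Y(0 + 3))) = 1/(1 + 2*(½ - (0 + 3)/2)*(8 + (½ - (0 + 3)/2))) = 1/(1 + 2*(½ - ½*3)*(8 + (½ - ½*3))) = 1/(1 + 2*(½ - 3/2)*(8 + (½ - 3/2))) = 1/(1 + 2*(-1)*(8 - 1)) = 1/(1 + 2*(-1)*7) = 1/(1 - 14) = 1/(-13) = -1/13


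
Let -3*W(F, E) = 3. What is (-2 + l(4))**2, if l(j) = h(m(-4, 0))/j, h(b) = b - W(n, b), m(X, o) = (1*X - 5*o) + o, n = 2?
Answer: 121/16 ≈ 7.5625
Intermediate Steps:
W(F, E) = -1 (W(F, E) = -1/3*3 = -1)
m(X, o) = X - 4*o (m(X, o) = (X - 5*o) + o = X - 4*o)
h(b) = 1 + b (h(b) = b - 1*(-1) = b + 1 = 1 + b)
l(j) = -3/j (l(j) = (1 + (-4 - 4*0))/j = (1 + (-4 + 0))/j = (1 - 4)/j = -3/j)
(-2 + l(4))**2 = (-2 - 3/4)**2 = (-11/4)**2 = 121/16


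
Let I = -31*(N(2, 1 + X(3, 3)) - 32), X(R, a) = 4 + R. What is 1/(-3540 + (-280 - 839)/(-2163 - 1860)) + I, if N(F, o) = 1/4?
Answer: 18688016315/18987068 ≈ 984.25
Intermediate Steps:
N(F, o) = 1/4
I = 3937/4 (I = -31*(1/4 - 32) = -31*(-127/4) = 3937/4 ≈ 984.25)
1/(-3540 + (-280 - 839)/(-2163 - 1860)) + I = 1/(-3540 + (-280 - 839)/(-2163 - 1860)) + 3937/4 = 1/(-3540 - 1119/(-4023)) + 3937/4 = 1/(-3540 - 1119*(-1/4023)) + 3937/4 = 1/(-3540 + 373/1341) + 3937/4 = 1/(-4746767/1341) + 3937/4 = -1341/4746767 + 3937/4 = 18688016315/18987068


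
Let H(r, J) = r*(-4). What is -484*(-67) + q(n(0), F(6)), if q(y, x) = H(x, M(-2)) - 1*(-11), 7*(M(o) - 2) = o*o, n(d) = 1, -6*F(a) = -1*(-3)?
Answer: 32441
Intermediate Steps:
F(a) = -½ (F(a) = -(-1)*(-3)/6 = -⅙*3 = -½)
M(o) = 2 + o²/7 (M(o) = 2 + (o*o)/7 = 2 + o²/7)
H(r, J) = -4*r
q(y, x) = 11 - 4*x (q(y, x) = -4*x - 1*(-11) = -4*x + 11 = 11 - 4*x)
-484*(-67) + q(n(0), F(6)) = -484*(-67) + (11 - 4*(-½)) = 32428 + (11 + 2) = 32428 + 13 = 32441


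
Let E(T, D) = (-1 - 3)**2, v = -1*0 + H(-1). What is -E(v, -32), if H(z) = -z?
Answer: -16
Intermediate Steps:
v = 1 (v = -1*0 - 1*(-1) = 0 + 1 = 1)
E(T, D) = 16 (E(T, D) = (-4)**2 = 16)
-E(v, -32) = -1*16 = -16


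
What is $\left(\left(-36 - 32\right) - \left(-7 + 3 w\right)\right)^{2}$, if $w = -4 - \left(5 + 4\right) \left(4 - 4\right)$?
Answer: $2401$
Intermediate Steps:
$w = -4$ ($w = -4 - 9 \cdot 0 = -4 - 0 = -4 + 0 = -4$)
$\left(\left(-36 - 32\right) - \left(-7 + 3 w\right)\right)^{2} = \left(\left(-36 - 32\right) + \left(\left(-3\right) \left(-4\right) + 7\right)\right)^{2} = \left(\left(-36 - 32\right) + \left(12 + 7\right)\right)^{2} = \left(-68 + 19\right)^{2} = \left(-49\right)^{2} = 2401$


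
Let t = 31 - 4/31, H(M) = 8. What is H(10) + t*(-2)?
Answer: -1666/31 ≈ -53.742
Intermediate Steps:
t = 957/31 (t = 31 - 4/31 = 957/31 ≈ 30.871)
H(10) + t*(-2) = 8 + (957/31)*(-2) = 8 - 1914/31 = -1666/31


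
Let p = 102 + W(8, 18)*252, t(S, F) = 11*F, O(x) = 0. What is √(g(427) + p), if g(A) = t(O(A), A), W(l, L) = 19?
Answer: √9587 ≈ 97.913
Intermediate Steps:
g(A) = 11*A
p = 4890 (p = 102 + 19*252 = 102 + 4788 = 4890)
√(g(427) + p) = √(11*427 + 4890) = √(4697 + 4890) = √9587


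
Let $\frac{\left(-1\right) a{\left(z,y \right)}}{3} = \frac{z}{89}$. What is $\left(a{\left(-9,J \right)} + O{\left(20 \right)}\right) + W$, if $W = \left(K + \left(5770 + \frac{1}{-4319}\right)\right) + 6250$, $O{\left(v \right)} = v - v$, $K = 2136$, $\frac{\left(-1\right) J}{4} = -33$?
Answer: $\frac{5441555520}{384391} \approx 14156.0$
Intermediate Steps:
$J = 132$ ($J = \left(-4\right) \left(-33\right) = 132$)
$a{\left(z,y \right)} = - \frac{3 z}{89}$ ($a{\left(z,y \right)} = - 3 \frac{z}{89} = - \frac{3 z}{89}$)
$O{\left(v \right)} = 0$
$W = \frac{61139763}{4319}$ ($W = \left(2136 + \left(5770 + \frac{1}{-4319}\right)\right) + 6250 = \left(2136 + \left(5770 - \frac{1}{4319}\right)\right) + 6250 = \left(2136 + \frac{24920629}{4319}\right) + 6250 = \frac{34146013}{4319} + 6250 = \frac{61139763}{4319} \approx 14156.0$)
$\left(a{\left(-9,J \right)} + O{\left(20 \right)}\right) + W = \left(\left(- \frac{3}{89}\right) \left(-9\right) + 0\right) + \frac{61139763}{4319} = \left(\frac{27}{89} + 0\right) + \frac{61139763}{4319} = \frac{27}{89} + \frac{61139763}{4319} = \frac{5441555520}{384391}$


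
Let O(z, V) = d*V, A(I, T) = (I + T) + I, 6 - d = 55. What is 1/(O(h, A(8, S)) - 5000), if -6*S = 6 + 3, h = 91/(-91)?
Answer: -2/11421 ≈ -0.00017512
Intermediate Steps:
h = -1 (h = 91*(-1/91) = -1)
d = -49 (d = 6 - 1*55 = 6 - 55 = -49)
S = -3/2 (S = -(6 + 3)/6 = -⅙*9 = -3/2 ≈ -1.5000)
A(I, T) = T + 2*I
O(z, V) = -49*V
1/(O(h, A(8, S)) - 5000) = 1/(-49*(-3/2 + 2*8) - 5000) = 1/(-49*(-3/2 + 16) - 5000) = 1/(-49*29/2 - 5000) = 1/(-1421/2 - 5000) = 1/(-11421/2) = -2/11421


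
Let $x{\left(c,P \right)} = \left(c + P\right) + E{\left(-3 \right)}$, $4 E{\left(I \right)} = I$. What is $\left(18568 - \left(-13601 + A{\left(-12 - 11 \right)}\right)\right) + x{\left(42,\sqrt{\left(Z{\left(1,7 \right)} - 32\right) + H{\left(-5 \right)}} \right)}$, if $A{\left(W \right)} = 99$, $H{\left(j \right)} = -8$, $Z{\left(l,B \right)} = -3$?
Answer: $\frac{128445}{4} + i \sqrt{43} \approx 32111.0 + 6.5574 i$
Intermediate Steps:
$E{\left(I \right)} = \frac{I}{4}$
$x{\left(c,P \right)} = - \frac{3}{4} + P + c$ ($x{\left(c,P \right)} = \left(c + P\right) + \frac{1}{4} \left(-3\right) = \left(P + c\right) - \frac{3}{4} = - \frac{3}{4} + P + c$)
$\left(18568 - \left(-13601 + A{\left(-12 - 11 \right)}\right)\right) + x{\left(42,\sqrt{\left(Z{\left(1,7 \right)} - 32\right) + H{\left(-5 \right)}} \right)} = \left(18568 + \left(13601 - 99\right)\right) + \left(- \frac{3}{4} + \sqrt{\left(-3 - 32\right) - 8} + 42\right) = \left(18568 + \left(13601 - 99\right)\right) + \left(- \frac{3}{4} + \sqrt{-35 - 8} + 42\right) = \left(18568 + 13502\right) + \left(- \frac{3}{4} + \sqrt{-43} + 42\right) = 32070 + \left(- \frac{3}{4} + i \sqrt{43} + 42\right) = 32070 + \left(\frac{165}{4} + i \sqrt{43}\right) = \frac{128445}{4} + i \sqrt{43}$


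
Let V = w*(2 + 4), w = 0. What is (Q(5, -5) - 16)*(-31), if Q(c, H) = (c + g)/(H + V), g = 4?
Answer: 2759/5 ≈ 551.80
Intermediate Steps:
V = 0 (V = 0*(2 + 4) = 0*6 = 0)
Q(c, H) = (4 + c)/H (Q(c, H) = (c + 4)/(H + 0) = (4 + c)/H)
(Q(5, -5) - 16)*(-31) = ((4 + 5)/(-5) - 16)*(-31) = (-⅕*9 - 16)*(-31) = (-9/5 - 16)*(-31) = -89/5*(-31) = 2759/5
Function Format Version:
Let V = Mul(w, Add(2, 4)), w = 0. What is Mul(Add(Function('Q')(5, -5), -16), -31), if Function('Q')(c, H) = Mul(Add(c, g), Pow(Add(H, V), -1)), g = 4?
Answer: Rational(2759, 5) ≈ 551.80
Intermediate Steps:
V = 0 (V = Mul(0, Add(2, 4)) = Mul(0, 6) = 0)
Function('Q')(c, H) = Mul(Pow(H, -1), Add(4, c)) (Function('Q')(c, H) = Mul(Add(c, 4), Pow(Add(H, 0), -1)) = Mul(Add(4, c), Pow(H, -1)) = Mul(Pow(H, -1), Add(4, c)))
Mul(Add(Function('Q')(5, -5), -16), -31) = Mul(Add(Mul(Pow(-5, -1), Add(4, 5)), -16), -31) = Mul(Add(Mul(Rational(-1, 5), 9), -16), -31) = Mul(Add(Rational(-9, 5), -16), -31) = Mul(Rational(-89, 5), -31) = Rational(2759, 5)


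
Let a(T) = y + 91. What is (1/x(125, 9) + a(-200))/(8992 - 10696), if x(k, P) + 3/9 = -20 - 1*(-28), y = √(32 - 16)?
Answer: -547/9798 ≈ -0.055828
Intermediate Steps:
y = 4 (y = √16 = 4)
x(k, P) = 23/3 (x(k, P) = -⅓ + (-20 - 1*(-28)) = -⅓ + (-20 + 28) = -⅓ + 8 = 23/3)
a(T) = 95 (a(T) = 4 + 91 = 95)
(1/x(125, 9) + a(-200))/(8992 - 10696) = (1/(23/3) + 95)/(8992 - 10696) = (3/23 + 95)/(-1704) = (2188/23)*(-1/1704) = -547/9798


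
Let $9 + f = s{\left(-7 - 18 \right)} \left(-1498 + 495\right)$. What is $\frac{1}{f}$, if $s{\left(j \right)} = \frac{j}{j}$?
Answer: $- \frac{1}{1012} \approx -0.00098814$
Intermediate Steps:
$s{\left(j \right)} = 1$
$f = -1012$ ($f = -9 + 1 \left(-1498 + 495\right) = -9 + 1 \left(-1003\right) = -9 - 1003 = -1012$)
$\frac{1}{f} = \frac{1}{-1012} = - \frac{1}{1012}$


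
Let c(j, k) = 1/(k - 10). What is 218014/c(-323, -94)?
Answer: -22673456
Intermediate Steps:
c(j, k) = 1/(-10 + k)
218014/c(-323, -94) = 218014/(1/(-10 - 94)) = 218014/(1/(-104)) = 218014/(-1/104) = 218014*(-104) = -22673456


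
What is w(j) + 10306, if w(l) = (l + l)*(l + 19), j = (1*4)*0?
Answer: 10306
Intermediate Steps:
j = 0 (j = 4*0 = 0)
w(l) = 2*l*(19 + l) (w(l) = (2*l)*(19 + l) = 2*l*(19 + l))
w(j) + 10306 = 2*0*(19 + 0) + 10306 = 2*0*19 + 10306 = 0 + 10306 = 10306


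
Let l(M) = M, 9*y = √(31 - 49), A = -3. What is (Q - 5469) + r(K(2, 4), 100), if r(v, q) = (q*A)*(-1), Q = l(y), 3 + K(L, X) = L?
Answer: -5169 + I*√2/3 ≈ -5169.0 + 0.4714*I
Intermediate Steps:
K(L, X) = -3 + L
y = I*√2/3 (y = √(31 - 49)/9 = √(-18)/9 = (3*I*√2)/9 = I*√2/3 ≈ 0.4714*I)
Q = I*√2/3 ≈ 0.4714*I
r(v, q) = 3*q (r(v, q) = (q*(-3))*(-1) = -3*q*(-1) = 3*q)
(Q - 5469) + r(K(2, 4), 100) = (I*√2/3 - 5469) + 3*100 = (-5469 + I*√2/3) + 300 = -5169 + I*√2/3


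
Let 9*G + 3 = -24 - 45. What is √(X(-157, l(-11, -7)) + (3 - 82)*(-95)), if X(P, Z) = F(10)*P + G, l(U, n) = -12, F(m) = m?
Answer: √5927 ≈ 76.987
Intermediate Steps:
G = -8 (G = -⅓ + (-24 - 45)/9 = -⅓ + (⅑)*(-69) = -⅓ - 23/3 = -8)
X(P, Z) = -8 + 10*P (X(P, Z) = 10*P - 8 = -8 + 10*P)
√(X(-157, l(-11, -7)) + (3 - 82)*(-95)) = √((-8 + 10*(-157)) + (3 - 82)*(-95)) = √((-8 - 1570) - 79*(-95)) = √(-1578 + 7505) = √5927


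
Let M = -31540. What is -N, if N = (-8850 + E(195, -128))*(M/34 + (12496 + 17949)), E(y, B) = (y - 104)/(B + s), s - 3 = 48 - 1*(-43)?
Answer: 151035778845/578 ≈ 2.6131e+8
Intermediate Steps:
s = 94 (s = 3 + (48 - 1*(-43)) = 3 + (48 + 43) = 3 + 91 = 94)
E(y, B) = (-104 + y)/(94 + B) (E(y, B) = (y - 104)/(B + 94) = (-104 + y)/(94 + B))
N = -151035778845/578 (N = (-8850 + (-104 + 195)/(94 - 128))*(-31540/34 + (12496 + 17949)) = (-8850 + 91/(-34))*(-31540*1/34 + 30445) = (-8850 - 1/34*91)*(-15770/17 + 30445) = (-8850 - 91/34)*(501795/17) = -300991/34*501795/17 = -151035778845/578 ≈ -2.6131e+8)
-N = -1*(-151035778845/578) = 151035778845/578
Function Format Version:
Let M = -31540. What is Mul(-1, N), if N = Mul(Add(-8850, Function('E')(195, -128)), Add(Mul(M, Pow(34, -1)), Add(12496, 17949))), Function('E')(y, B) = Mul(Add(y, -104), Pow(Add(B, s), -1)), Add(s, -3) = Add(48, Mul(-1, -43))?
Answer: Rational(151035778845, 578) ≈ 2.6131e+8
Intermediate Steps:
s = 94 (s = Add(3, Add(48, Mul(-1, -43))) = Add(3, Add(48, 43)) = Add(3, 91) = 94)
Function('E')(y, B) = Mul(Pow(Add(94, B), -1), Add(-104, y)) (Function('E')(y, B) = Mul(Add(y, -104), Pow(Add(B, 94), -1)) = Mul(Add(-104, y), Pow(Add(94, B), -1)) = Mul(Pow(Add(94, B), -1), Add(-104, y)))
N = Rational(-151035778845, 578) (N = Mul(Add(-8850, Mul(Pow(Add(94, -128), -1), Add(-104, 195))), Add(Mul(-31540, Pow(34, -1)), Add(12496, 17949))) = Mul(Add(-8850, Mul(Pow(-34, -1), 91)), Add(Mul(-31540, Rational(1, 34)), 30445)) = Mul(Add(-8850, Mul(Rational(-1, 34), 91)), Add(Rational(-15770, 17), 30445)) = Mul(Add(-8850, Rational(-91, 34)), Rational(501795, 17)) = Mul(Rational(-300991, 34), Rational(501795, 17)) = Rational(-151035778845, 578) ≈ -2.6131e+8)
Mul(-1, N) = Mul(-1, Rational(-151035778845, 578)) = Rational(151035778845, 578)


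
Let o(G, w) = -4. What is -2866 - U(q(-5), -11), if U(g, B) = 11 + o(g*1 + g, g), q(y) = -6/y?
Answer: -2873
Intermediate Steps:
U(g, B) = 7 (U(g, B) = 11 - 4 = 7)
-2866 - U(q(-5), -11) = -2866 - 1*7 = -2866 - 7 = -2873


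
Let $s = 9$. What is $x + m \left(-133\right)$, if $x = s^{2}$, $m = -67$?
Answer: $8992$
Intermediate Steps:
$x = 81$ ($x = 9^{2} = 81$)
$x + m \left(-133\right) = 81 - -8911 = 81 + 8911 = 8992$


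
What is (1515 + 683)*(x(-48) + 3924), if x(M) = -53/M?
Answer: 207057095/24 ≈ 8.6274e+6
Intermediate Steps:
(1515 + 683)*(x(-48) + 3924) = (1515 + 683)*(-53/(-48) + 3924) = 2198*(-53*(-1/48) + 3924) = 2198*(53/48 + 3924) = 2198*(188405/48) = 207057095/24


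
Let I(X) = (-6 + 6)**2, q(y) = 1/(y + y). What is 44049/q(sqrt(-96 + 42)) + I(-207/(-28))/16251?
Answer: 264294*I*sqrt(6) ≈ 6.4739e+5*I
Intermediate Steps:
q(y) = 1/(2*y)
I(X) = 0 (I(X) = 0**2 = 0)
44049/q(sqrt(-96 + 42)) + I(-207/(-28))/16251 = 44049/((1/(2*(sqrt(-96 + 42))))) + 0/16251 = 44049/((1/(2*(sqrt(-54))))) + 0*(1/16251) = 44049/((1/(2*((3*I*sqrt(6)))))) + 0 = 44049/(((-I*sqrt(6)/18)/2)) + 0 = 44049/((-I*sqrt(6)/36)) + 0 = 44049*(6*I*sqrt(6)) + 0 = 264294*I*sqrt(6) + 0 = 264294*I*sqrt(6)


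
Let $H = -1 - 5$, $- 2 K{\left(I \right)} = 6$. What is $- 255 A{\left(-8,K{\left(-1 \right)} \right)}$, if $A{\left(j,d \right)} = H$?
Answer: $1530$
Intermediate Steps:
$K{\left(I \right)} = -3$ ($K{\left(I \right)} = \left(- \frac{1}{2}\right) 6 = -3$)
$H = -6$
$A{\left(j,d \right)} = -6$
$- 255 A{\left(-8,K{\left(-1 \right)} \right)} = \left(-255\right) \left(-6\right) = 1530$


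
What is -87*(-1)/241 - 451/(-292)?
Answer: 134095/70372 ≈ 1.9055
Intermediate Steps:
-87*(-1)/241 - 451/(-292) = 87*(1/241) - 451*(-1/292) = 87/241 + 451/292 = 134095/70372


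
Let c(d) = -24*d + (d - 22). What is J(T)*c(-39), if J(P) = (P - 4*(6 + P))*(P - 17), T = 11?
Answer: 299250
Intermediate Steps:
c(d) = -22 - 23*d (c(d) = -24*d + (-22 + d) = -22 - 23*d)
J(P) = (-24 - 3*P)*(-17 + P) (J(P) = (P + (-24 - 4*P))*(-17 + P) = (-24 - 3*P)*(-17 + P))
J(T)*c(-39) = (408 - 3*11² + 27*11)*(-22 - 23*(-39)) = (408 - 3*121 + 297)*(-22 + 897) = (408 - 363 + 297)*875 = 342*875 = 299250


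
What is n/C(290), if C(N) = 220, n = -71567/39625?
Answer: -71567/8717500 ≈ -0.0082096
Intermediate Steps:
n = -71567/39625 (n = -71567*1/39625 = -71567/39625 ≈ -1.8061)
n/C(290) = -71567/39625/220 = -71567/39625*1/220 = -71567/8717500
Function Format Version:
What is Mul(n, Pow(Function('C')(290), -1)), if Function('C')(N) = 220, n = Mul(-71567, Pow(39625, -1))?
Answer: Rational(-71567, 8717500) ≈ -0.0082096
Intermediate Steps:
n = Rational(-71567, 39625) (n = Mul(-71567, Rational(1, 39625)) = Rational(-71567, 39625) ≈ -1.8061)
Mul(n, Pow(Function('C')(290), -1)) = Mul(Rational(-71567, 39625), Pow(220, -1)) = Mul(Rational(-71567, 39625), Rational(1, 220)) = Rational(-71567, 8717500)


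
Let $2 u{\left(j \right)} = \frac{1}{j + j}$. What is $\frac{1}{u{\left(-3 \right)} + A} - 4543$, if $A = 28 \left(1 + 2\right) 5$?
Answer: $- \frac{22892165}{5039} \approx -4543.0$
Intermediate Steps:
$A = 420$ ($A = 28 \cdot 3 \cdot 5 = 28 \cdot 15 = 420$)
$u{\left(j \right)} = \frac{1}{4 j}$ ($u{\left(j \right)} = \frac{1}{2 \left(j + j\right)} = \frac{1}{2 \cdot 2 j} = \frac{\frac{1}{2} \frac{1}{j}}{2} = \frac{1}{4 j}$)
$\frac{1}{u{\left(-3 \right)} + A} - 4543 = \frac{1}{\frac{1}{4 \left(-3\right)} + 420} - 4543 = \frac{1}{\frac{1}{4} \left(- \frac{1}{3}\right) + 420} - 4543 = \frac{1}{- \frac{1}{12} + 420} - 4543 = \frac{1}{\frac{5039}{12}} - 4543 = \frac{12}{5039} - 4543 = - \frac{22892165}{5039}$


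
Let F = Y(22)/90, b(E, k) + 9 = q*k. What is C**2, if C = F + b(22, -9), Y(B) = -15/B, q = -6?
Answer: 35271721/17424 ≈ 2024.3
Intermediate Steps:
b(E, k) = -9 - 6*k
F = -1/132 (F = -15/22/90 = -15*1/22*(1/90) = -15/22*1/90 = -1/132 ≈ -0.0075758)
C = 5939/132 (C = -1/132 + (-9 - 6*(-9)) = -1/132 + (-9 + 54) = -1/132 + 45 = 5939/132 ≈ 44.992)
C**2 = (5939/132)**2 = 35271721/17424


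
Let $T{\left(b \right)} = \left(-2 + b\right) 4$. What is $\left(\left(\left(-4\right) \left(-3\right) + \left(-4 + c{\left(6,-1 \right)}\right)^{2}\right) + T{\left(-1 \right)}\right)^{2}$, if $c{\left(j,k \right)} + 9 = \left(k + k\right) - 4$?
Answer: $130321$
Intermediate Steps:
$c{\left(j,k \right)} = -13 + 2 k$ ($c{\left(j,k \right)} = -9 + \left(\left(k + k\right) - 4\right) = -9 + \left(2 k - 4\right) = -9 + \left(-4 + 2 k\right) = -13 + 2 k$)
$T{\left(b \right)} = -8 + 4 b$
$\left(\left(\left(-4\right) \left(-3\right) + \left(-4 + c{\left(6,-1 \right)}\right)^{2}\right) + T{\left(-1 \right)}\right)^{2} = \left(\left(\left(-4\right) \left(-3\right) + \left(-4 + \left(-13 + 2 \left(-1\right)\right)\right)^{2}\right) + \left(-8 + 4 \left(-1\right)\right)\right)^{2} = \left(\left(12 + \left(-4 - 15\right)^{2}\right) - 12\right)^{2} = \left(\left(12 + \left(-19\right)^{2}\right) - 12\right)^{2} = \left(\left(12 + 361\right) - 12\right)^{2} = \left(373 - 12\right)^{2} = 361^{2} = 130321$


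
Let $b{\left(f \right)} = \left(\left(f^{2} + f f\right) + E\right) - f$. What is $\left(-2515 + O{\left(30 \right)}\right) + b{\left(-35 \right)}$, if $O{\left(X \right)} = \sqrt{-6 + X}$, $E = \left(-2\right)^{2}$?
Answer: $-26 + 2 \sqrt{6} \approx -21.101$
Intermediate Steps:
$E = 4$
$b{\left(f \right)} = 4 - f + 2 f^{2}$ ($b{\left(f \right)} = \left(\left(f^{2} + f f\right) + 4\right) - f = \left(\left(f^{2} + f^{2}\right) + 4\right) - f = \left(2 f^{2} + 4\right) - f = \left(4 + 2 f^{2}\right) - f = 4 - f + 2 f^{2}$)
$\left(-2515 + O{\left(30 \right)}\right) + b{\left(-35 \right)} = \left(-2515 + \sqrt{-6 + 30}\right) + \left(4 - -35 + 2 \left(-35\right)^{2}\right) = \left(-2515 + \sqrt{24}\right) + \left(4 + 35 + 2 \cdot 1225\right) = \left(-2515 + 2 \sqrt{6}\right) + \left(4 + 35 + 2450\right) = \left(-2515 + 2 \sqrt{6}\right) + 2489 = -26 + 2 \sqrt{6}$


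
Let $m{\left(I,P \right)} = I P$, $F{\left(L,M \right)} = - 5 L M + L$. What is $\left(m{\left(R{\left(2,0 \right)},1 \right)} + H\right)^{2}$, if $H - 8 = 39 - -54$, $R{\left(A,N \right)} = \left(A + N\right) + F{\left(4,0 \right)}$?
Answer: $11449$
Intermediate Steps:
$F{\left(L,M \right)} = L - 5 L M$ ($F{\left(L,M \right)} = - 5 L M + L = L - 5 L M$)
$R{\left(A,N \right)} = 4 + A + N$ ($R{\left(A,N \right)} = \left(A + N\right) + 4 \left(1 - 0\right) = \left(A + N\right) + 4 \left(1 + 0\right) = \left(A + N\right) + 4 \cdot 1 = \left(A + N\right) + 4 = 4 + A + N$)
$H = 101$ ($H = 8 + \left(39 - -54\right) = 8 + \left(39 + 54\right) = 8 + 93 = 101$)
$\left(m{\left(R{\left(2,0 \right)},1 \right)} + H\right)^{2} = \left(\left(4 + 2 + 0\right) 1 + 101\right)^{2} = \left(6 \cdot 1 + 101\right)^{2} = \left(6 + 101\right)^{2} = 107^{2} = 11449$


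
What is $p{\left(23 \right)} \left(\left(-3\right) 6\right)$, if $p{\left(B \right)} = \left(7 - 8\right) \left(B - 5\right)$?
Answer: $324$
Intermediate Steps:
$p{\left(B \right)} = 5 - B$ ($p{\left(B \right)} = - (-5 + B) = 5 - B$)
$p{\left(23 \right)} \left(\left(-3\right) 6\right) = \left(5 - 23\right) \left(\left(-3\right) 6\right) = \left(5 - 23\right) \left(-18\right) = \left(-18\right) \left(-18\right) = 324$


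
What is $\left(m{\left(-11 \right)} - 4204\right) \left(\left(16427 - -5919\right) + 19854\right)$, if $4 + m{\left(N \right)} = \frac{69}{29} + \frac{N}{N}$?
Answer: $- \frac{5145614800}{29} \approx -1.7743 \cdot 10^{8}$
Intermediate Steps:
$m{\left(N \right)} = - \frac{18}{29}$ ($m{\left(N \right)} = -4 + \left(\frac{69}{29} + \frac{N}{N}\right) = -4 + \left(69 \cdot \frac{1}{29} + 1\right) = -4 + \left(\frac{69}{29} + 1\right) = -4 + \frac{98}{29} = - \frac{18}{29}$)
$\left(m{\left(-11 \right)} - 4204\right) \left(\left(16427 - -5919\right) + 19854\right) = \left(- \frac{18}{29} - 4204\right) \left(\left(16427 - -5919\right) + 19854\right) = - \frac{121934 \left(\left(16427 + 5919\right) + 19854\right)}{29} = - \frac{121934 \left(22346 + 19854\right)}{29} = \left(- \frac{121934}{29}\right) 42200 = - \frac{5145614800}{29}$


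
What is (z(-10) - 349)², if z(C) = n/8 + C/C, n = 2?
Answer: 1934881/16 ≈ 1.2093e+5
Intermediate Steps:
z(C) = 5/4 (z(C) = 2/8 + C/C = 2*(⅛) + 1 = ¼ + 1 = 5/4)
(z(-10) - 349)² = (5/4 - 349)² = (-1391/4)² = 1934881/16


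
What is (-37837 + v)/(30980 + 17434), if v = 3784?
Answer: -11351/16138 ≈ -0.70337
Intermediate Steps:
(-37837 + v)/(30980 + 17434) = (-37837 + 3784)/(30980 + 17434) = -34053/48414 = -34053*1/48414 = -11351/16138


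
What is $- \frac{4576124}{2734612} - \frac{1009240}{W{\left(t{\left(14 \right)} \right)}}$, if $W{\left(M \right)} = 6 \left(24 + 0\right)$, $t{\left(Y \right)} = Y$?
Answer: $- \frac{86266836773}{12305754} \approx -7010.3$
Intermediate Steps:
$W{\left(M \right)} = 144$ ($W{\left(M \right)} = 6 \cdot 24 = 144$)
$- \frac{4576124}{2734612} - \frac{1009240}{W{\left(t{\left(14 \right)} \right)}} = - \frac{4576124}{2734612} - \frac{1009240}{144} = \left(-4576124\right) \frac{1}{2734612} - \frac{126155}{18} = - \frac{1144031}{683653} - \frac{126155}{18} = - \frac{86266836773}{12305754}$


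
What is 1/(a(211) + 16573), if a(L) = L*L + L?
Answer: 1/61305 ≈ 1.6312e-5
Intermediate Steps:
a(L) = L + L**2 (a(L) = L**2 + L = L + L**2)
1/(a(211) + 16573) = 1/(211*(1 + 211) + 16573) = 1/(211*212 + 16573) = 1/(44732 + 16573) = 1/61305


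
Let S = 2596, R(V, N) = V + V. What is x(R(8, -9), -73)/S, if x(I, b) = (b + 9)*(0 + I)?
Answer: -256/649 ≈ -0.39445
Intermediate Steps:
R(V, N) = 2*V
x(I, b) = I*(9 + b) (x(I, b) = (9 + b)*I = I*(9 + b))
x(R(8, -9), -73)/S = ((2*8)*(9 - 73))/2596 = (16*(-64))*(1/2596) = -1024*1/2596 = -256/649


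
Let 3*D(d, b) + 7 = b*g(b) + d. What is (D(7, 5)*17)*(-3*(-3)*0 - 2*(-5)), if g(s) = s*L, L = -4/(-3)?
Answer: 17000/9 ≈ 1888.9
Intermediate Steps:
L = 4/3 (L = -4*(-⅓) = 4/3 ≈ 1.3333)
g(s) = 4*s/3 (g(s) = s*(4/3) = 4*s/3)
D(d, b) = -7/3 + d/3 + 4*b²/9 (D(d, b) = -7/3 + (b*(4*b/3) + d)/3 = -7/3 + (4*b²/3 + d)/3 = -7/3 + (d + 4*b²/3)/3 = -7/3 + (d/3 + 4*b²/9) = -7/3 + d/3 + 4*b²/9)
(D(7, 5)*17)*(-3*(-3)*0 - 2*(-5)) = ((-7/3 + (⅓)*7 + (4/9)*5²)*17)*(-3*(-3)*0 - 2*(-5)) = ((-7/3 + 7/3 + (4/9)*25)*17)*(9*0 + 10) = ((-7/3 + 7/3 + 100/9)*17)*(0 + 10) = ((100/9)*17)*10 = (1700/9)*10 = 17000/9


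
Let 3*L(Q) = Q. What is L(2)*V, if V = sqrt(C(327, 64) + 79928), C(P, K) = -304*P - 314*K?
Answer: 4*I*sqrt(9894)/3 ≈ 132.62*I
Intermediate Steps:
L(Q) = Q/3
C(P, K) = -314*K - 304*P
V = 2*I*sqrt(9894) (V = sqrt((-314*64 - 304*327) + 79928) = sqrt((-20096 - 99408) + 79928) = sqrt(-119504 + 79928) = sqrt(-39576) = 2*I*sqrt(9894) ≈ 198.94*I)
L(2)*V = ((1/3)*2)*(2*I*sqrt(9894)) = 2*(2*I*sqrt(9894))/3 = 4*I*sqrt(9894)/3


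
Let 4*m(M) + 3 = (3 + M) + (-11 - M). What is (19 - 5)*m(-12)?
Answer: -77/2 ≈ -38.500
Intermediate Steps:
m(M) = -11/4 (m(M) = -¾ + ((3 + M) + (-11 - M))/4 = -¾ + (¼)*(-8) = -¾ - 2 = -11/4)
(19 - 5)*m(-12) = (19 - 5)*(-11/4) = 14*(-11/4) = -77/2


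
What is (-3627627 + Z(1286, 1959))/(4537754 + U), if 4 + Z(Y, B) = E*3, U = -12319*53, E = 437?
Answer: -3626320/3884847 ≈ -0.93345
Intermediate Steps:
U = -652907
Z(Y, B) = 1307 (Z(Y, B) = -4 + 437*3 = -4 + 1311 = 1307)
(-3627627 + Z(1286, 1959))/(4537754 + U) = (-3627627 + 1307)/(4537754 - 652907) = -3626320/3884847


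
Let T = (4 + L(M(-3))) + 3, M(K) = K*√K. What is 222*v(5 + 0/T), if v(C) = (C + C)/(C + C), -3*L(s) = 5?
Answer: 222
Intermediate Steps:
M(K) = K^(3/2)
L(s) = -5/3 (L(s) = -⅓*5 = -5/3)
T = 16/3 (T = (4 - 5/3) + 3 = 7/3 + 3 = 16/3 ≈ 5.3333)
v(C) = 1 (v(C) = (2*C)/((2*C)) = (2*C)*(1/(2*C)) = 1)
222*v(5 + 0/T) = 222*1 = 222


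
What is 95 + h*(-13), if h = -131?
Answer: 1798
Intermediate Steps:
95 + h*(-13) = 95 - 131*(-13) = 95 + 1703 = 1798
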